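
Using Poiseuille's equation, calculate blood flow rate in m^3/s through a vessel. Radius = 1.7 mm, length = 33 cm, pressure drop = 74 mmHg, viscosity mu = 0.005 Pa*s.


Q = pi*r^4*dP / (8*mu*L)
r = 0.0017 m, L = 0.33 m
dP = 74 mmHg = 9865.828 Pa
Q = 1.9611e-05 m^3/s


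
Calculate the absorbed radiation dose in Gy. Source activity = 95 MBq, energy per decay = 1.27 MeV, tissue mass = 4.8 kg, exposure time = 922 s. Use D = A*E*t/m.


A = 95 MBq = 9.5000e+07 Bq
E = 1.27 MeV = 2.03454e-13 J
D = A*E*t/m = 9.5000e+07*2.03454e-13*922/4.8
D = 0.003713 Gy


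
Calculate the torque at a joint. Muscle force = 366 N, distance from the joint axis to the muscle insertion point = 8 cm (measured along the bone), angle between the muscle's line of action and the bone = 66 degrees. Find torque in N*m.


Torque = F * d * sin(theta)   (moment arm = d*sin(theta))
d = 8 cm = 0.08 m
Torque = 366 * 0.08 * sin(66)
Torque = 26.75 N*m


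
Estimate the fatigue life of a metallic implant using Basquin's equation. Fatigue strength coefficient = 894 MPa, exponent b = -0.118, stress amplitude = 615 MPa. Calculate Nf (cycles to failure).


sigma_a = sigma_f' * (2Nf)^b
2Nf = (sigma_a/sigma_f')^(1/b)
2Nf = (615/894)^(1/-0.118)
2Nf = 23.812228
Nf = 11.91


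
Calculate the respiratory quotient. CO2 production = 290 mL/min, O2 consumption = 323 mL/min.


RQ = VCO2 / VO2
RQ = 290 / 323
RQ = 0.8978


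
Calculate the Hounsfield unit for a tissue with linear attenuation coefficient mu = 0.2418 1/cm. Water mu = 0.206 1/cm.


HU = ((mu_tissue - mu_water) / mu_water) * 1000
HU = ((0.2418 - 0.206) / 0.206) * 1000
HU = 173.8


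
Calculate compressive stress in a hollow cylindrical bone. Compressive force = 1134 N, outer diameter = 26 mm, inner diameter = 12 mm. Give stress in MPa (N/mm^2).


A = pi*(r_o^2 - r_i^2)
r_o = 13 mm, r_i = 6 mm
A = 417.832 mm^2
sigma = F/A = 1134 / 417.832
sigma = 2.714 MPa


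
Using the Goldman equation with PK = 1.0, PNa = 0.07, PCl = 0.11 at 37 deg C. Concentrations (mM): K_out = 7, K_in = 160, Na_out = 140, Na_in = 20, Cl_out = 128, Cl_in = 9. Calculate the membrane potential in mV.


Vm = (RT/F)*ln((PK*Ko + PNa*Nao + PCl*Cli)/(PK*Ki + PNa*Nai + PCl*Clo))
Numer = 17.79, Denom = 175.48
Vm = -61.17 mV


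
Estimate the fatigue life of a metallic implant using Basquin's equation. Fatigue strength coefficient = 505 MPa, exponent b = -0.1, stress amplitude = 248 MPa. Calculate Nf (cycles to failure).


sigma_a = sigma_f' * (2Nf)^b
2Nf = (sigma_a/sigma_f')^(1/b)
2Nf = (248/505)^(1/-0.1)
2Nf = 1225.7361
Nf = 612.9


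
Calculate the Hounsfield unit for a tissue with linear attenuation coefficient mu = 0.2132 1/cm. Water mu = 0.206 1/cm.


HU = ((mu_tissue - mu_water) / mu_water) * 1000
HU = ((0.2132 - 0.206) / 0.206) * 1000
HU = 34.95


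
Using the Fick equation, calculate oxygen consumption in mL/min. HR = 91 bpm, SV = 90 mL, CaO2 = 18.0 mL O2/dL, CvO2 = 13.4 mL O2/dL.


CO = HR*SV = 91*90/1000 = 8.19 L/min
a-v O2 diff = 18.0 - 13.4 = 4.6 mL/dL
VO2 = CO * (CaO2-CvO2) * 10 dL/L
VO2 = 8.19 * 4.6 * 10
VO2 = 376.7 mL/min


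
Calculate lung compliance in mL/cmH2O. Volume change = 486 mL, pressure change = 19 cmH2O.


C = dV / dP
C = 486 / 19
C = 25.58 mL/cmH2O


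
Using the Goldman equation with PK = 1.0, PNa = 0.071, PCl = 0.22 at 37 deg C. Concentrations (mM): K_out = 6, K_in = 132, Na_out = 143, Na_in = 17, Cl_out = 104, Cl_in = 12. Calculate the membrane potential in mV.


Vm = (RT/F)*ln((PK*Ko + PNa*Nao + PCl*Cli)/(PK*Ki + PNa*Nai + PCl*Clo))
Numer = 18.793, Denom = 156.087
Vm = -56.58 mV


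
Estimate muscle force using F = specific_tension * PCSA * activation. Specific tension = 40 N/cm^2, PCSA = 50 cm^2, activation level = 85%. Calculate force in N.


F = sigma * PCSA * activation
F = 40 * 50 * 0.85
F = 1700 N


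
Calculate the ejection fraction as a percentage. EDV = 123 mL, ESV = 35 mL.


SV = EDV - ESV = 123 - 35 = 88 mL
EF = SV/EDV * 100 = 88/123 * 100
EF = 71.54%


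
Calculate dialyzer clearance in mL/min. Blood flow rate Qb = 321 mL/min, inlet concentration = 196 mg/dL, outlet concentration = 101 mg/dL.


K = Qb * (Cb_in - Cb_out) / Cb_in
K = 321 * (196 - 101) / 196
K = 155.6 mL/min


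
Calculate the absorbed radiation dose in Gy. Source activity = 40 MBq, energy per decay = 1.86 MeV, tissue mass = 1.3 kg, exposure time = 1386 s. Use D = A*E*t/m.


A = 40 MBq = 4.0000e+07 Bq
E = 1.86 MeV = 2.97972e-13 J
D = A*E*t/m = 4.0000e+07*2.97972e-13*1386/1.3
D = 0.01271 Gy


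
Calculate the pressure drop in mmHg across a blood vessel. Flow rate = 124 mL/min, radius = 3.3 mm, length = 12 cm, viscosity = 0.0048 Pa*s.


dP = 8*mu*L*Q / (pi*r^4)
Q = 124 mL/min = 2.06667e-06 m^3/s
dP = 25.561 Pa = 25.561 / 133.322 mmHg = 0.1917 mmHg


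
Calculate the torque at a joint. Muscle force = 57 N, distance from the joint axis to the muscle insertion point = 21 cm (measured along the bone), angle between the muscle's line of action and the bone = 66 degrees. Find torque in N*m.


Torque = F * d * sin(theta)   (moment arm = d*sin(theta))
d = 21 cm = 0.21 m
Torque = 57 * 0.21 * sin(66)
Torque = 10.94 N*m


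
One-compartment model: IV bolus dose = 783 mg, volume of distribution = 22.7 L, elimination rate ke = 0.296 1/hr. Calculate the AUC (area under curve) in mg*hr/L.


C0 = Dose/Vd = 783/22.7 = 34.4934 mg/L
AUC = C0/ke = 34.4934/0.296
AUC = 116.5 mg*hr/L


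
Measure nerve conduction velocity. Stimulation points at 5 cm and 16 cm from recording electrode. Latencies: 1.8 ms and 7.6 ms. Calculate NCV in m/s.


Distance = (16 - 5) / 100 = 0.11 m
dt = (7.6 - 1.8) / 1000 = 0.0058 s
NCV = dist / dt = 18.97 m/s


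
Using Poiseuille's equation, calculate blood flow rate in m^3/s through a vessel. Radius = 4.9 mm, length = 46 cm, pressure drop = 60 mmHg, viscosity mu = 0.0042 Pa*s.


Q = pi*r^4*dP / (8*mu*L)
r = 0.0049 m, L = 0.46 m
dP = 60 mmHg = 7999.32 Pa
Q = 9.3732e-04 m^3/s


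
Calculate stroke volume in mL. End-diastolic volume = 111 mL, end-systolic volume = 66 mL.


SV = EDV - ESV
SV = 111 - 66
SV = 45 mL


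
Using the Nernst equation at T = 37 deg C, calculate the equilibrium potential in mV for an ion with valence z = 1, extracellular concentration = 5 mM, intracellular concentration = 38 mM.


E = (RT/(zF)) * ln(C_out/C_in)
T = 37 + 273.15 = 310.15 K
E = (8.314 * 310.15 / (1 * 96485)) * ln(5/38)
E = -54.2 mV


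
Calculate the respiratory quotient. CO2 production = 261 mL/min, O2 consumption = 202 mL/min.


RQ = VCO2 / VO2
RQ = 261 / 202
RQ = 1.292


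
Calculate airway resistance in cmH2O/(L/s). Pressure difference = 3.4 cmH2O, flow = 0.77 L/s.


R = dP / flow
R = 3.4 / 0.77
R = 4.416 cmH2O/(L/s)


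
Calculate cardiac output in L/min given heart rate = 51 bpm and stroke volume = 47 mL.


CO = HR * SV
CO = 51 * 47 / 1000
CO = 2.397 L/min


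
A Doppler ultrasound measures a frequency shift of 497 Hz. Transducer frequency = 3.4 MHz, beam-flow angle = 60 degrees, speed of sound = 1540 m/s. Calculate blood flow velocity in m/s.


v = fd * c / (2 * f0 * cos(theta))
v = 497 * 1540 / (2 * 3.4000e+06 * cos(60))
v = 0.2251 m/s


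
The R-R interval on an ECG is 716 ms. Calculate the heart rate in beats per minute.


HR = 60 / RR_interval(s)
RR = 716 ms = 0.716 s
HR = 60 / 0.716 = 83.8 bpm


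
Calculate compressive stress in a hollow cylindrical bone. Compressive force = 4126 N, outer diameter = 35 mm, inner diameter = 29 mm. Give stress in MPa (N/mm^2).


A = pi*(r_o^2 - r_i^2)
r_o = 17.5 mm, r_i = 14.5 mm
A = 301.593 mm^2
sigma = F/A = 4126 / 301.593
sigma = 13.68 MPa


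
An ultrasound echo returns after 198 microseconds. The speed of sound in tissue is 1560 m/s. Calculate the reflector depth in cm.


depth = c * t / 2
t = 198 us = 1.9800e-04 s
depth = 1560 * 1.9800e-04 / 2
depth = 0.15444 m = 15.444 cm


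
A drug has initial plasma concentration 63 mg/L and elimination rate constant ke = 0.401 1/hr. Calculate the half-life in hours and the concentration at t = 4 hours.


t_half = ln(2) / ke = 0.693147 / 0.401 = 1.729 hr
C(t) = C0 * exp(-ke*t) = 63 * exp(-0.401*4)
C(4) = 12.67 mg/L


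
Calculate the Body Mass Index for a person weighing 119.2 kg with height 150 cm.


BMI = weight / height^2
height = 150 cm = 1.5 m
BMI = 119.2 / 1.5^2
BMI = 52.98 kg/m^2


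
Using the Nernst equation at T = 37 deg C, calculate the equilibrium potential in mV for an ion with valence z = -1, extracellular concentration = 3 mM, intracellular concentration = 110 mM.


E = (RT/(zF)) * ln(C_out/C_in)
T = 37 + 273.15 = 310.15 K
E = (8.314 * 310.15 / (-1 * 96485)) * ln(3/110)
E = 96.26 mV


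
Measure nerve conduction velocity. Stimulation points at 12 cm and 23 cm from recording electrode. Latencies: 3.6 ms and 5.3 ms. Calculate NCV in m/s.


Distance = (23 - 12) / 100 = 0.11 m
dt = (5.3 - 3.6) / 1000 = 0.0017 s
NCV = dist / dt = 64.71 m/s


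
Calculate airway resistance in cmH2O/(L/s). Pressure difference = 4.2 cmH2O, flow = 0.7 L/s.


R = dP / flow
R = 4.2 / 0.7
R = 6 cmH2O/(L/s)


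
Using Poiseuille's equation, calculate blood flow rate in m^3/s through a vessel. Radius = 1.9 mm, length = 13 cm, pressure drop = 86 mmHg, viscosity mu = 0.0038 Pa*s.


Q = pi*r^4*dP / (8*mu*L)
r = 0.0019 m, L = 0.13 m
dP = 86 mmHg = 11465.692 Pa
Q = 1.1878e-04 m^3/s


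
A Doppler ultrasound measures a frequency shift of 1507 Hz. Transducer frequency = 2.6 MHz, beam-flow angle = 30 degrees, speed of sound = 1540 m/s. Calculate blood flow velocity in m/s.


v = fd * c / (2 * f0 * cos(theta))
v = 1507 * 1540 / (2 * 2.6000e+06 * cos(30))
v = 0.5153 m/s


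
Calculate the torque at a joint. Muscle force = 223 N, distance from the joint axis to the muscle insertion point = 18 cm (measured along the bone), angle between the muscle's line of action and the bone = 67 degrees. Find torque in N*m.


Torque = F * d * sin(theta)   (moment arm = d*sin(theta))
d = 18 cm = 0.18 m
Torque = 223 * 0.18 * sin(67)
Torque = 36.95 N*m


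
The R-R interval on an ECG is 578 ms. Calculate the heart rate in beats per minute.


HR = 60 / RR_interval(s)
RR = 578 ms = 0.578 s
HR = 60 / 0.578 = 103.8 bpm


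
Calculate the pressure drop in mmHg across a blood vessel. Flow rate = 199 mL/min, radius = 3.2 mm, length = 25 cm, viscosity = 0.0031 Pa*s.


dP = 8*mu*L*Q / (pi*r^4)
Q = 199 mL/min = 3.31667e-06 m^3/s
dP = 62.4229 Pa = 62.4229 / 133.322 mmHg = 0.4682 mmHg


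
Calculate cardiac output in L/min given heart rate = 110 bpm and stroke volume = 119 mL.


CO = HR * SV
CO = 110 * 119 / 1000
CO = 13.09 L/min


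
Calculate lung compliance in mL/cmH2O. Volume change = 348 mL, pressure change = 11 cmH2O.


C = dV / dP
C = 348 / 11
C = 31.64 mL/cmH2O


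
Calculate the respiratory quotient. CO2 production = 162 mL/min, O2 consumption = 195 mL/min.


RQ = VCO2 / VO2
RQ = 162 / 195
RQ = 0.8308


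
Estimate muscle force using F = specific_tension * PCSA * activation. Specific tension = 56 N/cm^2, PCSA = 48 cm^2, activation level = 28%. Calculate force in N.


F = sigma * PCSA * activation
F = 56 * 48 * 0.28
F = 752.6 N


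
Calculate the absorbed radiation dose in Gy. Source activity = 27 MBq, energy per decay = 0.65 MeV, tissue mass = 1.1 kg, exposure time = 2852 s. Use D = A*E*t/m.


A = 27 MBq = 2.7000e+07 Bq
E = 0.65 MeV = 1.0413e-13 J
D = A*E*t/m = 2.7000e+07*1.0413e-13*2852/1.1
D = 0.007289 Gy


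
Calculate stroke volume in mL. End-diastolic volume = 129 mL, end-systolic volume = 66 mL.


SV = EDV - ESV
SV = 129 - 66
SV = 63 mL


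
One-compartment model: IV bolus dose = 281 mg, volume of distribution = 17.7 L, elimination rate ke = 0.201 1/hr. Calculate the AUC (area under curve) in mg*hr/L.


C0 = Dose/Vd = 281/17.7 = 15.8757 mg/L
AUC = C0/ke = 15.8757/0.201
AUC = 78.98 mg*hr/L


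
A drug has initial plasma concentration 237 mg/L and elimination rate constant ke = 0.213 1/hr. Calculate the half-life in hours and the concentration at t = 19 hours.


t_half = ln(2) / ke = 0.693147 / 0.213 = 3.254 hr
C(t) = C0 * exp(-ke*t) = 237 * exp(-0.213*19)
C(19) = 4.142 mg/L


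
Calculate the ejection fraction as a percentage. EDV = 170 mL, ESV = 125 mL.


SV = EDV - ESV = 170 - 125 = 45 mL
EF = SV/EDV * 100 = 45/170 * 100
EF = 26.47%


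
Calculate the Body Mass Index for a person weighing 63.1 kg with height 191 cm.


BMI = weight / height^2
height = 191 cm = 1.91 m
BMI = 63.1 / 1.91^2
BMI = 17.3 kg/m^2


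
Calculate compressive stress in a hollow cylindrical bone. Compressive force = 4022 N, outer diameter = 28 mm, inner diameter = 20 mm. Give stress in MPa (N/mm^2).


A = pi*(r_o^2 - r_i^2)
r_o = 14 mm, r_i = 10 mm
A = 301.593 mm^2
sigma = F/A = 4022 / 301.593
sigma = 13.34 MPa


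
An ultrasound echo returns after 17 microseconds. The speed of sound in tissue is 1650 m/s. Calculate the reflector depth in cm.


depth = c * t / 2
t = 17 us = 1.7000e-05 s
depth = 1650 * 1.7000e-05 / 2
depth = 0.014025 m = 1.4025 cm


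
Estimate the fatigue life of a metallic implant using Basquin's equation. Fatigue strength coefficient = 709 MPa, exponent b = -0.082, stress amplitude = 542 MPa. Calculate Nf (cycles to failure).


sigma_a = sigma_f' * (2Nf)^b
2Nf = (sigma_a/sigma_f')^(1/b)
2Nf = (542/709)^(1/-0.082)
2Nf = 26.455975
Nf = 13.23


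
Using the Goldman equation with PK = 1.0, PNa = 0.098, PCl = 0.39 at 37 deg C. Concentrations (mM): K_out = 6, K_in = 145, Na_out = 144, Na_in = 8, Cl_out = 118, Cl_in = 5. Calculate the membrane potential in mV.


Vm = (RT/F)*ln((PK*Ko + PNa*Nao + PCl*Cli)/(PK*Ki + PNa*Nai + PCl*Clo))
Numer = 22.062, Denom = 191.804
Vm = -57.8 mV


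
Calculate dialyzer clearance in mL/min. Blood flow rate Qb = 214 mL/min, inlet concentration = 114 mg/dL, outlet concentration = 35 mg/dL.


K = Qb * (Cb_in - Cb_out) / Cb_in
K = 214 * (114 - 35) / 114
K = 148.3 mL/min


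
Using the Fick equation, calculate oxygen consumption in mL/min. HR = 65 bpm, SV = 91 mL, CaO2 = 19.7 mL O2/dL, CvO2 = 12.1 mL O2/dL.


CO = HR*SV = 65*91/1000 = 5.915 L/min
a-v O2 diff = 19.7 - 12.1 = 7.6 mL/dL
VO2 = CO * (CaO2-CvO2) * 10 dL/L
VO2 = 5.915 * 7.6 * 10
VO2 = 449.5 mL/min


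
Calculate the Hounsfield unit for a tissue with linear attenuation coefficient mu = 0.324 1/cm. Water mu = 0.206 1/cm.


HU = ((mu_tissue - mu_water) / mu_water) * 1000
HU = ((0.324 - 0.206) / 0.206) * 1000
HU = 572.8


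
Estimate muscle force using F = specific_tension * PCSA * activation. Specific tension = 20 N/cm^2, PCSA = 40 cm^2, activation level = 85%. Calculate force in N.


F = sigma * PCSA * activation
F = 20 * 40 * 0.85
F = 680 N


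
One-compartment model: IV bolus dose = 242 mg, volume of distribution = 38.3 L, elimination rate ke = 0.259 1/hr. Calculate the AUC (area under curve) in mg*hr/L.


C0 = Dose/Vd = 242/38.3 = 6.31854 mg/L
AUC = C0/ke = 6.31854/0.259
AUC = 24.4 mg*hr/L


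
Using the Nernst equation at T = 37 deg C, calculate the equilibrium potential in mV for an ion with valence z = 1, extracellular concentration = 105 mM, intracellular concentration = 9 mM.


E = (RT/(zF)) * ln(C_out/C_in)
T = 37 + 273.15 = 310.15 K
E = (8.314 * 310.15 / (1 * 96485)) * ln(105/9)
E = 65.66 mV


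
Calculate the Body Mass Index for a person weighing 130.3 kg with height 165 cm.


BMI = weight / height^2
height = 165 cm = 1.65 m
BMI = 130.3 / 1.65^2
BMI = 47.86 kg/m^2


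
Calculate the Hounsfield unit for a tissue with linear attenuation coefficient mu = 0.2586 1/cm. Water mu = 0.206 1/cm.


HU = ((mu_tissue - mu_water) / mu_water) * 1000
HU = ((0.2586 - 0.206) / 0.206) * 1000
HU = 255.3


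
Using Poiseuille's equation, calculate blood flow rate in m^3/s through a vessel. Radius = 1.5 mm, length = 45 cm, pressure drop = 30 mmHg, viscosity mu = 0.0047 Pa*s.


Q = pi*r^4*dP / (8*mu*L)
r = 0.0015 m, L = 0.45 m
dP = 30 mmHg = 3999.66 Pa
Q = 3.7596e-06 m^3/s


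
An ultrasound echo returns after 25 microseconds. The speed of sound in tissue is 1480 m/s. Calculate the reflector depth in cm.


depth = c * t / 2
t = 25 us = 2.5000e-05 s
depth = 1480 * 2.5000e-05 / 2
depth = 0.0185 m = 1.85 cm


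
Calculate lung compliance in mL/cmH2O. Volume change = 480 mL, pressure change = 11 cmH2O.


C = dV / dP
C = 480 / 11
C = 43.64 mL/cmH2O


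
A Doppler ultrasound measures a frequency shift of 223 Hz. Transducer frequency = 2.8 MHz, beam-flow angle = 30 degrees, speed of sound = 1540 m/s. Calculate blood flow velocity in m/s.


v = fd * c / (2 * f0 * cos(theta))
v = 223 * 1540 / (2 * 2.8000e+06 * cos(30))
v = 0.07081 m/s


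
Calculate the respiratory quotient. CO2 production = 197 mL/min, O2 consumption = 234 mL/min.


RQ = VCO2 / VO2
RQ = 197 / 234
RQ = 0.8419


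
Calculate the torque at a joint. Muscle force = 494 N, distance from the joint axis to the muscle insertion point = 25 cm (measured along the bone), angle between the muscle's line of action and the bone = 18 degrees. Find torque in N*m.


Torque = F * d * sin(theta)   (moment arm = d*sin(theta))
d = 25 cm = 0.25 m
Torque = 494 * 0.25 * sin(18)
Torque = 38.16 N*m


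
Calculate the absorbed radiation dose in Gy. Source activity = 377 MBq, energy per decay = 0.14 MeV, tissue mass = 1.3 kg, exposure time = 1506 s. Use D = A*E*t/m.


A = 377 MBq = 3.7700e+08 Bq
E = 0.14 MeV = 2.2428e-14 J
D = A*E*t/m = 3.7700e+08*2.2428e-14*1506/1.3
D = 0.009795 Gy


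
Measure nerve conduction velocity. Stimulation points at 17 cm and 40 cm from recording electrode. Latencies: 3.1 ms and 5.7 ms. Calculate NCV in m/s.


Distance = (40 - 17) / 100 = 0.23 m
dt = (5.7 - 3.1) / 1000 = 0.0026 s
NCV = dist / dt = 88.46 m/s


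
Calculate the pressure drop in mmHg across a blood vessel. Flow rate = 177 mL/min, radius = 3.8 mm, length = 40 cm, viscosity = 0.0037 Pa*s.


dP = 8*mu*L*Q / (pi*r^4)
Q = 177 mL/min = 2.95e-06 m^3/s
dP = 53.3199 Pa = 53.3199 / 133.322 mmHg = 0.3999 mmHg


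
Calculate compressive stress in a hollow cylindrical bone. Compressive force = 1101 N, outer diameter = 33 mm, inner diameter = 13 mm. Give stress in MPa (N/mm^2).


A = pi*(r_o^2 - r_i^2)
r_o = 16.5 mm, r_i = 6.5 mm
A = 722.566 mm^2
sigma = F/A = 1101 / 722.566
sigma = 1.524 MPa


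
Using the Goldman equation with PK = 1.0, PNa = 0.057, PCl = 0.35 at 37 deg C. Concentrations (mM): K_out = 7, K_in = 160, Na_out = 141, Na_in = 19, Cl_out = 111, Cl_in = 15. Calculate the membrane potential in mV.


Vm = (RT/F)*ln((PK*Ko + PNa*Nao + PCl*Cli)/(PK*Ki + PNa*Nai + PCl*Clo))
Numer = 20.287, Denom = 199.933
Vm = -61.15 mV


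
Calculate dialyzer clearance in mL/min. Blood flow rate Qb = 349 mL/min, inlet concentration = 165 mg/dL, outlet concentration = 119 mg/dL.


K = Qb * (Cb_in - Cb_out) / Cb_in
K = 349 * (165 - 119) / 165
K = 97.3 mL/min


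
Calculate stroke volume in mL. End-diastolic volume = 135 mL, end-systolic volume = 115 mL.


SV = EDV - ESV
SV = 135 - 115
SV = 20 mL


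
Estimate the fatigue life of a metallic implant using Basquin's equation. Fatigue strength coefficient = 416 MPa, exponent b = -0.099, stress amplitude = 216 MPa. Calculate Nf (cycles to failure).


sigma_a = sigma_f' * (2Nf)^b
2Nf = (sigma_a/sigma_f')^(1/b)
2Nf = (216/416)^(1/-0.099)
2Nf = 750.14854
Nf = 375.1


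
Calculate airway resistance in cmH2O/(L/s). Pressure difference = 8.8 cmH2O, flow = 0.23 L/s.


R = dP / flow
R = 8.8 / 0.23
R = 38.26 cmH2O/(L/s)


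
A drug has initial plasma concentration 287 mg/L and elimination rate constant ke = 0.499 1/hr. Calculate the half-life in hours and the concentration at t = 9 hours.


t_half = ln(2) / ke = 0.693147 / 0.499 = 1.389 hr
C(t) = C0 * exp(-ke*t) = 287 * exp(-0.499*9)
C(9) = 3.217 mg/L


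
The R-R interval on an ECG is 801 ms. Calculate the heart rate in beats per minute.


HR = 60 / RR_interval(s)
RR = 801 ms = 0.801 s
HR = 60 / 0.801 = 74.91 bpm


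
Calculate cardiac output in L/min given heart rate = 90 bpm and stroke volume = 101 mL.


CO = HR * SV
CO = 90 * 101 / 1000
CO = 9.09 L/min


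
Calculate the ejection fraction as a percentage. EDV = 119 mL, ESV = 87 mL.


SV = EDV - ESV = 119 - 87 = 32 mL
EF = SV/EDV * 100 = 32/119 * 100
EF = 26.89%


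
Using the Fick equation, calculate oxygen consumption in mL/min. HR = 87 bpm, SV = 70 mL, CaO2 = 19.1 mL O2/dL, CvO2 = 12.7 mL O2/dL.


CO = HR*SV = 87*70/1000 = 6.09 L/min
a-v O2 diff = 19.1 - 12.7 = 6.4 mL/dL
VO2 = CO * (CaO2-CvO2) * 10 dL/L
VO2 = 6.09 * 6.4 * 10
VO2 = 389.8 mL/min


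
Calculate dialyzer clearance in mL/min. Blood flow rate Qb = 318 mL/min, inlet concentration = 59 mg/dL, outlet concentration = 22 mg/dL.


K = Qb * (Cb_in - Cb_out) / Cb_in
K = 318 * (59 - 22) / 59
K = 199.4 mL/min


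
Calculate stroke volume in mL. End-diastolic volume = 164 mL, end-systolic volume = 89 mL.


SV = EDV - ESV
SV = 164 - 89
SV = 75 mL


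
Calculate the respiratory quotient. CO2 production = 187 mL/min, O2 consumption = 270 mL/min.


RQ = VCO2 / VO2
RQ = 187 / 270
RQ = 0.6926


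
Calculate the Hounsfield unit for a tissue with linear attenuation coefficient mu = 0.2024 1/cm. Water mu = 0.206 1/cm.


HU = ((mu_tissue - mu_water) / mu_water) * 1000
HU = ((0.2024 - 0.206) / 0.206) * 1000
HU = -17.48


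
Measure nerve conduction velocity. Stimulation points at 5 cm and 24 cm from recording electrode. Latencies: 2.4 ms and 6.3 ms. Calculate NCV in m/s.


Distance = (24 - 5) / 100 = 0.19 m
dt = (6.3 - 2.4) / 1000 = 0.0039 s
NCV = dist / dt = 48.72 m/s


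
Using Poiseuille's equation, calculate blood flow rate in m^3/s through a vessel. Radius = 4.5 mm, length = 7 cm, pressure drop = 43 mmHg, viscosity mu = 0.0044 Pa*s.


Q = pi*r^4*dP / (8*mu*L)
r = 0.0045 m, L = 0.07 m
dP = 43 mmHg = 5732.846 Pa
Q = 0.002997 m^3/s


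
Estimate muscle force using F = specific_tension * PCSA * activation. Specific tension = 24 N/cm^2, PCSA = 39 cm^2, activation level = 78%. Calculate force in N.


F = sigma * PCSA * activation
F = 24 * 39 * 0.78
F = 730.1 N


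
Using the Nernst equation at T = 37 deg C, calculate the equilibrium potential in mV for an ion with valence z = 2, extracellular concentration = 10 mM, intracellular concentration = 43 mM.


E = (RT/(zF)) * ln(C_out/C_in)
T = 37 + 273.15 = 310.15 K
E = (8.314 * 310.15 / (2 * 96485)) * ln(10/43)
E = -19.49 mV


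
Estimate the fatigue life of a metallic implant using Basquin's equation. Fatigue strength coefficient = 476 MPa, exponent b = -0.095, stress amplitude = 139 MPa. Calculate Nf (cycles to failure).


sigma_a = sigma_f' * (2Nf)^b
2Nf = (sigma_a/sigma_f')^(1/b)
2Nf = (139/476)^(1/-0.095)
2Nf = 423921.86
Nf = 2.12e+05


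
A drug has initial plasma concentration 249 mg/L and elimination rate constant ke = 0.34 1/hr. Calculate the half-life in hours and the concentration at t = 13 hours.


t_half = ln(2) / ke = 0.693147 / 0.34 = 2.039 hr
C(t) = C0 * exp(-ke*t) = 249 * exp(-0.34*13)
C(13) = 2.997 mg/L


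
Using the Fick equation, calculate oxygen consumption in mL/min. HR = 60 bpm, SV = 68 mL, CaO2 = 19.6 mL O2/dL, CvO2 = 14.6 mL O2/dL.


CO = HR*SV = 60*68/1000 = 4.08 L/min
a-v O2 diff = 19.6 - 14.6 = 5 mL/dL
VO2 = CO * (CaO2-CvO2) * 10 dL/L
VO2 = 4.08 * 5 * 10
VO2 = 204 mL/min


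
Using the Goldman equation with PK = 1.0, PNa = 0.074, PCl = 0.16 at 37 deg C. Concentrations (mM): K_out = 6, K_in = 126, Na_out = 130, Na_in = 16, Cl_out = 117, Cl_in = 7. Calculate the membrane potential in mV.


Vm = (RT/F)*ln((PK*Ko + PNa*Nao + PCl*Cli)/(PK*Ki + PNa*Nai + PCl*Clo))
Numer = 16.74, Denom = 145.904
Vm = -57.86 mV


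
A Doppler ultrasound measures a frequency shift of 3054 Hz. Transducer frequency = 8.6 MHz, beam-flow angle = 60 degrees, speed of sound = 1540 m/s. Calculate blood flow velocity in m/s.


v = fd * c / (2 * f0 * cos(theta))
v = 3054 * 1540 / (2 * 8.6000e+06 * cos(60))
v = 0.5469 m/s


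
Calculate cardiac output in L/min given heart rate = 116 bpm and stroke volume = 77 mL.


CO = HR * SV
CO = 116 * 77 / 1000
CO = 8.932 L/min


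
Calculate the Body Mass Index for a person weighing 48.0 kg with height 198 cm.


BMI = weight / height^2
height = 198 cm = 1.98 m
BMI = 48.0 / 1.98^2
BMI = 12.24 kg/m^2


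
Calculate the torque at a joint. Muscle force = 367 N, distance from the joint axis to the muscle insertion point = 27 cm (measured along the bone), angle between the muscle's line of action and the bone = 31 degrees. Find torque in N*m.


Torque = F * d * sin(theta)   (moment arm = d*sin(theta))
d = 27 cm = 0.27 m
Torque = 367 * 0.27 * sin(31)
Torque = 51.04 N*m


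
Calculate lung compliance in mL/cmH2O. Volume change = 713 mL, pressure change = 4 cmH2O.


C = dV / dP
C = 713 / 4
C = 178.2 mL/cmH2O


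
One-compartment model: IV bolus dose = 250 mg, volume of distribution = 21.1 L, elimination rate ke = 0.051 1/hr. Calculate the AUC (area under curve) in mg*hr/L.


C0 = Dose/Vd = 250/21.1 = 11.8483 mg/L
AUC = C0/ke = 11.8483/0.051
AUC = 232.3 mg*hr/L


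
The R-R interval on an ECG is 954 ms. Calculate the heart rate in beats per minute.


HR = 60 / RR_interval(s)
RR = 954 ms = 0.954 s
HR = 60 / 0.954 = 62.89 bpm


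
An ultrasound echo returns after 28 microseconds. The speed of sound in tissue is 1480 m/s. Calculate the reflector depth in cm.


depth = c * t / 2
t = 28 us = 2.8000e-05 s
depth = 1480 * 2.8000e-05 / 2
depth = 0.02072 m = 2.072 cm


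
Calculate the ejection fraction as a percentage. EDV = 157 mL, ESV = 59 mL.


SV = EDV - ESV = 157 - 59 = 98 mL
EF = SV/EDV * 100 = 98/157 * 100
EF = 62.42%


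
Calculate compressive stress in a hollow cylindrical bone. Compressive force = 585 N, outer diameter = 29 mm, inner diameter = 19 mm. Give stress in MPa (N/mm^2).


A = pi*(r_o^2 - r_i^2)
r_o = 14.5 mm, r_i = 9.5 mm
A = 376.991 mm^2
sigma = F/A = 585 / 376.991
sigma = 1.552 MPa


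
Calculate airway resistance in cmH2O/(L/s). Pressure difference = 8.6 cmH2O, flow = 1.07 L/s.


R = dP / flow
R = 8.6 / 1.07
R = 8.037 cmH2O/(L/s)


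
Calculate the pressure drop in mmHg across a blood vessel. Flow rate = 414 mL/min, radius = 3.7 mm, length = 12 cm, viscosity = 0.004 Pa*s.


dP = 8*mu*L*Q / (pi*r^4)
Q = 414 mL/min = 6.9e-06 m^3/s
dP = 45.0011 Pa = 45.0011 / 133.322 mmHg = 0.3375 mmHg


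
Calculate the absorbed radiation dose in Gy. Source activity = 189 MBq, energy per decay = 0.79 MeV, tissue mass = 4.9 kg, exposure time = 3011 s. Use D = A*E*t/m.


A = 189 MBq = 1.8900e+08 Bq
E = 0.79 MeV = 1.26558e-13 J
D = A*E*t/m = 1.8900e+08*1.26558e-13*3011/4.9
D = 0.0147 Gy


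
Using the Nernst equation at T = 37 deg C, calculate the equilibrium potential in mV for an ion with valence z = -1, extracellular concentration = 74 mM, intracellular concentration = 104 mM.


E = (RT/(zF)) * ln(C_out/C_in)
T = 37 + 273.15 = 310.15 K
E = (8.314 * 310.15 / (-1 * 96485)) * ln(74/104)
E = 9.095 mV


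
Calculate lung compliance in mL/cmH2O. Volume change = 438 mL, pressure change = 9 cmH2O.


C = dV / dP
C = 438 / 9
C = 48.67 mL/cmH2O


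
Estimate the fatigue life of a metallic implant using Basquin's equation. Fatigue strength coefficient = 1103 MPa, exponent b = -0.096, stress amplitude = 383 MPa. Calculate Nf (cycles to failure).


sigma_a = sigma_f' * (2Nf)^b
2Nf = (sigma_a/sigma_f')^(1/b)
2Nf = (383/1103)^(1/-0.096)
2Nf = 60978.166
Nf = 3.049e+04


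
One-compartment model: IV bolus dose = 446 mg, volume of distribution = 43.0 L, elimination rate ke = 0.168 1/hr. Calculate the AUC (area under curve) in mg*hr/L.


C0 = Dose/Vd = 446/43.0 = 10.3721 mg/L
AUC = C0/ke = 10.3721/0.168
AUC = 61.74 mg*hr/L


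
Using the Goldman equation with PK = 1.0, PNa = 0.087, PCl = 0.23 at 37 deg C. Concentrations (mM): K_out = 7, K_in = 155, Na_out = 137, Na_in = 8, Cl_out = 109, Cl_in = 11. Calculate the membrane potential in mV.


Vm = (RT/F)*ln((PK*Ko + PNa*Nao + PCl*Cli)/(PK*Ki + PNa*Nai + PCl*Clo))
Numer = 21.449, Denom = 180.766
Vm = -56.97 mV


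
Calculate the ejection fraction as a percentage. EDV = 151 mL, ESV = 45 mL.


SV = EDV - ESV = 151 - 45 = 106 mL
EF = SV/EDV * 100 = 106/151 * 100
EF = 70.2%


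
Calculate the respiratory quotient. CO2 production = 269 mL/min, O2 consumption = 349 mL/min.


RQ = VCO2 / VO2
RQ = 269 / 349
RQ = 0.7708


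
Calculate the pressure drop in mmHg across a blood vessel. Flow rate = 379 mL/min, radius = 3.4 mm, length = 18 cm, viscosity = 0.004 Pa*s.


dP = 8*mu*L*Q / (pi*r^4)
Q = 379 mL/min = 6.31667e-06 m^3/s
dP = 86.6653 Pa = 86.6653 / 133.322 mmHg = 0.65 mmHg


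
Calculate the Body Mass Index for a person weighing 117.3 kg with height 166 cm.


BMI = weight / height^2
height = 166 cm = 1.66 m
BMI = 117.3 / 1.66^2
BMI = 42.57 kg/m^2


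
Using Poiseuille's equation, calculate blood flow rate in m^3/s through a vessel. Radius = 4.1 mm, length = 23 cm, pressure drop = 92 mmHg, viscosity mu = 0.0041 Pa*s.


Q = pi*r^4*dP / (8*mu*L)
r = 0.0041 m, L = 0.23 m
dP = 92 mmHg = 12265.624 Pa
Q = 0.001443 m^3/s


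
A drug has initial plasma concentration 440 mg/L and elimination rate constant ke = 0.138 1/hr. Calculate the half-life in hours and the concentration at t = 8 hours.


t_half = ln(2) / ke = 0.693147 / 0.138 = 5.023 hr
C(t) = C0 * exp(-ke*t) = 440 * exp(-0.138*8)
C(8) = 145.9 mg/L


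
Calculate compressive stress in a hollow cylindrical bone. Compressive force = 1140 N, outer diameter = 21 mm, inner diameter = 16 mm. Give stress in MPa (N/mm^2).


A = pi*(r_o^2 - r_i^2)
r_o = 10.5 mm, r_i = 8 mm
A = 145.299 mm^2
sigma = F/A = 1140 / 145.299
sigma = 7.846 MPa


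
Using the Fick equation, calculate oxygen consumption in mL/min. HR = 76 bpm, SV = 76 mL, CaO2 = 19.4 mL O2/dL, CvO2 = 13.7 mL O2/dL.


CO = HR*SV = 76*76/1000 = 5.776 L/min
a-v O2 diff = 19.4 - 13.7 = 5.7 mL/dL
VO2 = CO * (CaO2-CvO2) * 10 dL/L
VO2 = 5.776 * 5.7 * 10
VO2 = 329.2 mL/min


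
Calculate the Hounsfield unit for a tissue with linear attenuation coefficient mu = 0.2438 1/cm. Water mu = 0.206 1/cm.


HU = ((mu_tissue - mu_water) / mu_water) * 1000
HU = ((0.2438 - 0.206) / 0.206) * 1000
HU = 183.5


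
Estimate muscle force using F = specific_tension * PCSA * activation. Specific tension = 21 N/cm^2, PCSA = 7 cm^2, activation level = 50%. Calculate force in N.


F = sigma * PCSA * activation
F = 21 * 7 * 0.5
F = 73.5 N


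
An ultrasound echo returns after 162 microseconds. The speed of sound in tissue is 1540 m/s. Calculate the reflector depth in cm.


depth = c * t / 2
t = 162 us = 1.6200e-04 s
depth = 1540 * 1.6200e-04 / 2
depth = 0.12474 m = 12.474 cm


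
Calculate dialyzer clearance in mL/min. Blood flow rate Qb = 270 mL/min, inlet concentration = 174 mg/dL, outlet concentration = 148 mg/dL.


K = Qb * (Cb_in - Cb_out) / Cb_in
K = 270 * (174 - 148) / 174
K = 40.34 mL/min


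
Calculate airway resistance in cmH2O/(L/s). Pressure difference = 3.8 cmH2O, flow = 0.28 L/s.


R = dP / flow
R = 3.8 / 0.28
R = 13.57 cmH2O/(L/s)


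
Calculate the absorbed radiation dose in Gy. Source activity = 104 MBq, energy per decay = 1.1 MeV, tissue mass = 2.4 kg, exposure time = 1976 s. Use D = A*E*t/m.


A = 104 MBq = 1.0400e+08 Bq
E = 1.1 MeV = 1.7622e-13 J
D = A*E*t/m = 1.0400e+08*1.7622e-13*1976/2.4
D = 0.01509 Gy


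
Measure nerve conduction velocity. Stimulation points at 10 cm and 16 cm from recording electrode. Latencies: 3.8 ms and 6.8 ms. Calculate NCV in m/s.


Distance = (16 - 10) / 100 = 0.06 m
dt = (6.8 - 3.8) / 1000 = 0.003 s
NCV = dist / dt = 20 m/s


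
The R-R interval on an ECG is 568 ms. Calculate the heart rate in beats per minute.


HR = 60 / RR_interval(s)
RR = 568 ms = 0.568 s
HR = 60 / 0.568 = 105.6 bpm


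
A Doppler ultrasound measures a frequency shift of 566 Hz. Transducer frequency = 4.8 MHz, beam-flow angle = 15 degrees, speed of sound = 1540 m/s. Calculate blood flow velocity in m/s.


v = fd * c / (2 * f0 * cos(theta))
v = 566 * 1540 / (2 * 4.8000e+06 * cos(15))
v = 0.094 m/s


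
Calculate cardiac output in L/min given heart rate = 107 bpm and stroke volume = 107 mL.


CO = HR * SV
CO = 107 * 107 / 1000
CO = 11.45 L/min


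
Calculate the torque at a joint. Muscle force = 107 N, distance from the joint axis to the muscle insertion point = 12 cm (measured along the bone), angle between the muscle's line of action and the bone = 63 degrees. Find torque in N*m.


Torque = F * d * sin(theta)   (moment arm = d*sin(theta))
d = 12 cm = 0.12 m
Torque = 107 * 0.12 * sin(63)
Torque = 11.44 N*m


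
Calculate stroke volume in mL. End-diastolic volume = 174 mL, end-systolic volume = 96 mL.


SV = EDV - ESV
SV = 174 - 96
SV = 78 mL


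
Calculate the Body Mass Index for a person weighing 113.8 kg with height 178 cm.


BMI = weight / height^2
height = 178 cm = 1.78 m
BMI = 113.8 / 1.78^2
BMI = 35.92 kg/m^2


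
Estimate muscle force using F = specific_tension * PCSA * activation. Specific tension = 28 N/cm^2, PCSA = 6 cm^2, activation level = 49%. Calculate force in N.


F = sigma * PCSA * activation
F = 28 * 6 * 0.49
F = 82.32 N


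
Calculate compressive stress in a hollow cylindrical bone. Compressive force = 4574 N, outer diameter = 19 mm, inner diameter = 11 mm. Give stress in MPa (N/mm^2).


A = pi*(r_o^2 - r_i^2)
r_o = 9.5 mm, r_i = 5.5 mm
A = 188.496 mm^2
sigma = F/A = 4574 / 188.496
sigma = 24.27 MPa


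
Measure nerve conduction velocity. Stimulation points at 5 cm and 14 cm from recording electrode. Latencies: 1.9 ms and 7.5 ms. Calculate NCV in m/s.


Distance = (14 - 5) / 100 = 0.09 m
dt = (7.5 - 1.9) / 1000 = 0.0056 s
NCV = dist / dt = 16.07 m/s


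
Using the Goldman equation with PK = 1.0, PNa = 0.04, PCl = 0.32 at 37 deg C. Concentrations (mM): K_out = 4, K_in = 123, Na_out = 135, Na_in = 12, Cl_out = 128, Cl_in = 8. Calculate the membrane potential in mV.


Vm = (RT/F)*ln((PK*Ko + PNa*Nao + PCl*Cli)/(PK*Ki + PNa*Nai + PCl*Clo))
Numer = 11.96, Denom = 164.44
Vm = -70.05 mV


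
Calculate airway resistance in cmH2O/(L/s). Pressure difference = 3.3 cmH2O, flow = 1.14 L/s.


R = dP / flow
R = 3.3 / 1.14
R = 2.895 cmH2O/(L/s)


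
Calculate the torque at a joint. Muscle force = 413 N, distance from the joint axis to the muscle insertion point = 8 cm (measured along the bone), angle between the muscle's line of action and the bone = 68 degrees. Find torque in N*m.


Torque = F * d * sin(theta)   (moment arm = d*sin(theta))
d = 8 cm = 0.08 m
Torque = 413 * 0.08 * sin(68)
Torque = 30.63 N*m


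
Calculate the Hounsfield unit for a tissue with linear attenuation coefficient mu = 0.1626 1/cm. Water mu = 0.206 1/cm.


HU = ((mu_tissue - mu_water) / mu_water) * 1000
HU = ((0.1626 - 0.206) / 0.206) * 1000
HU = -210.7


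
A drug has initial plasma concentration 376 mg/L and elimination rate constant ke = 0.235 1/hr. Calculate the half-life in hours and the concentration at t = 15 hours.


t_half = ln(2) / ke = 0.693147 / 0.235 = 2.95 hr
C(t) = C0 * exp(-ke*t) = 376 * exp(-0.235*15)
C(15) = 11.07 mg/L


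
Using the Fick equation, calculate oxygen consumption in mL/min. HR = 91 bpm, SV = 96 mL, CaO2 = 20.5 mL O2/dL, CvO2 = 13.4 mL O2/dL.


CO = HR*SV = 91*96/1000 = 8.736 L/min
a-v O2 diff = 20.5 - 13.4 = 7.1 mL/dL
VO2 = CO * (CaO2-CvO2) * 10 dL/L
VO2 = 8.736 * 7.1 * 10
VO2 = 620.3 mL/min


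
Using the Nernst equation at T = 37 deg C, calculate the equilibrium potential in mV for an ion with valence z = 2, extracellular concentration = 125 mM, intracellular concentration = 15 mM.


E = (RT/(zF)) * ln(C_out/C_in)
T = 37 + 273.15 = 310.15 K
E = (8.314 * 310.15 / (2 * 96485)) * ln(125/15)
E = 28.33 mV


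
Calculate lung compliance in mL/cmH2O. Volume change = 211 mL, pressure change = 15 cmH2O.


C = dV / dP
C = 211 / 15
C = 14.07 mL/cmH2O


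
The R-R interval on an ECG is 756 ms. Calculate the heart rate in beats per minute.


HR = 60 / RR_interval(s)
RR = 756 ms = 0.756 s
HR = 60 / 0.756 = 79.37 bpm


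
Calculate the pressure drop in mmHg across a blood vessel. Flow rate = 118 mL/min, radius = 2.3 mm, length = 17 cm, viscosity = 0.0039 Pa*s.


dP = 8*mu*L*Q / (pi*r^4)
Q = 118 mL/min = 1.96667e-06 m^3/s
dP = 118.652 Pa = 118.652 / 133.322 mmHg = 0.89 mmHg


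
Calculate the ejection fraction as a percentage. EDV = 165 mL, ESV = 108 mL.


SV = EDV - ESV = 165 - 108 = 57 mL
EF = SV/EDV * 100 = 57/165 * 100
EF = 34.55%


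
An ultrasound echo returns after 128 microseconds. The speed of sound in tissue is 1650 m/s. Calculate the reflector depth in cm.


depth = c * t / 2
t = 128 us = 1.2800e-04 s
depth = 1650 * 1.2800e-04 / 2
depth = 0.1056 m = 10.56 cm


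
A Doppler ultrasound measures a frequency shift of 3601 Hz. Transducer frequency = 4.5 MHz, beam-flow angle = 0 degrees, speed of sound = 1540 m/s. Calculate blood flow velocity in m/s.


v = fd * c / (2 * f0 * cos(theta))
v = 3601 * 1540 / (2 * 4.5000e+06 * cos(0))
v = 0.6162 m/s


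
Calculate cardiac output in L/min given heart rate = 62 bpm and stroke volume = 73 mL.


CO = HR * SV
CO = 62 * 73 / 1000
CO = 4.526 L/min


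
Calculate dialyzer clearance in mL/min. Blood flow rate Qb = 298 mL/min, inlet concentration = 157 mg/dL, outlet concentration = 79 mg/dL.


K = Qb * (Cb_in - Cb_out) / Cb_in
K = 298 * (157 - 79) / 157
K = 148.1 mL/min


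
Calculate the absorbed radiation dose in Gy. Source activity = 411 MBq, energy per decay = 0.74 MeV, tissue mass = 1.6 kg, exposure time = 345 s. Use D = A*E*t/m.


A = 411 MBq = 4.1100e+08 Bq
E = 0.74 MeV = 1.18548e-13 J
D = A*E*t/m = 4.1100e+08*1.18548e-13*345/1.6
D = 0.01051 Gy


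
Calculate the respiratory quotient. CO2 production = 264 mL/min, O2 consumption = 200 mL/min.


RQ = VCO2 / VO2
RQ = 264 / 200
RQ = 1.32


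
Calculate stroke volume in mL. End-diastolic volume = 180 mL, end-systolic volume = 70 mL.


SV = EDV - ESV
SV = 180 - 70
SV = 110 mL


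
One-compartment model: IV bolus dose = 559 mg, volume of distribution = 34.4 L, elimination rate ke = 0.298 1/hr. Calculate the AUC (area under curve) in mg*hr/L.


C0 = Dose/Vd = 559/34.4 = 16.25 mg/L
AUC = C0/ke = 16.25/0.298
AUC = 54.53 mg*hr/L


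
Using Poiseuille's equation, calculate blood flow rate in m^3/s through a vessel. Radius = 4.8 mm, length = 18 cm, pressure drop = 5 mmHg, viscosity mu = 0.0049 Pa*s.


Q = pi*r^4*dP / (8*mu*L)
r = 0.0048 m, L = 0.18 m
dP = 5 mmHg = 666.61 Pa
Q = 1.5755e-04 m^3/s


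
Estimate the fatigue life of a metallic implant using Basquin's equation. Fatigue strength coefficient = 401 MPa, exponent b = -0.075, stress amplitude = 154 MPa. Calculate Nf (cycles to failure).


sigma_a = sigma_f' * (2Nf)^b
2Nf = (sigma_a/sigma_f')^(1/b)
2Nf = (154/401)^(1/-0.075)
2Nf = 348055.65
Nf = 1.74e+05


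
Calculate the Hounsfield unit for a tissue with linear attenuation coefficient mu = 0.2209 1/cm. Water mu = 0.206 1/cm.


HU = ((mu_tissue - mu_water) / mu_water) * 1000
HU = ((0.2209 - 0.206) / 0.206) * 1000
HU = 72.33


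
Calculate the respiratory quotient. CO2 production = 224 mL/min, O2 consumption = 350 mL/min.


RQ = VCO2 / VO2
RQ = 224 / 350
RQ = 0.64


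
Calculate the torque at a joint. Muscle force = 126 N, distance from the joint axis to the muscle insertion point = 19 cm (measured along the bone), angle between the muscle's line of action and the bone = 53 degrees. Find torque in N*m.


Torque = F * d * sin(theta)   (moment arm = d*sin(theta))
d = 19 cm = 0.19 m
Torque = 126 * 0.19 * sin(53)
Torque = 19.12 N*m


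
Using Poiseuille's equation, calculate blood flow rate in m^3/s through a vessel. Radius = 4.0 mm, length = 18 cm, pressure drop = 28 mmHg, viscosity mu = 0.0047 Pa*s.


Q = pi*r^4*dP / (8*mu*L)
r = 0.004 m, L = 0.18 m
dP = 28 mmHg = 3733.016 Pa
Q = 4.4360e-04 m^3/s
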